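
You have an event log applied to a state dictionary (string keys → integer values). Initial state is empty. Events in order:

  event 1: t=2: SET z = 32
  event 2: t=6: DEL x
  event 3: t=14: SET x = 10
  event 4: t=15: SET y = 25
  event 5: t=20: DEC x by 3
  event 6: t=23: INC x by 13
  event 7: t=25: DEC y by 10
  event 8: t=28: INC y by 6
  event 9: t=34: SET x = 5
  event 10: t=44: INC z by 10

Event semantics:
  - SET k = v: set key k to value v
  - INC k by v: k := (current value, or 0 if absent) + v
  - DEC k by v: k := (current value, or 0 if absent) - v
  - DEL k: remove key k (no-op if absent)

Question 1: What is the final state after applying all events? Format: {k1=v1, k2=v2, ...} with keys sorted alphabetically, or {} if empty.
Answer: {x=5, y=21, z=42}

Derivation:
  after event 1 (t=2: SET z = 32): {z=32}
  after event 2 (t=6: DEL x): {z=32}
  after event 3 (t=14: SET x = 10): {x=10, z=32}
  after event 4 (t=15: SET y = 25): {x=10, y=25, z=32}
  after event 5 (t=20: DEC x by 3): {x=7, y=25, z=32}
  after event 6 (t=23: INC x by 13): {x=20, y=25, z=32}
  after event 7 (t=25: DEC y by 10): {x=20, y=15, z=32}
  after event 8 (t=28: INC y by 6): {x=20, y=21, z=32}
  after event 9 (t=34: SET x = 5): {x=5, y=21, z=32}
  after event 10 (t=44: INC z by 10): {x=5, y=21, z=42}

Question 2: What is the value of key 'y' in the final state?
Answer: 21

Derivation:
Track key 'y' through all 10 events:
  event 1 (t=2: SET z = 32): y unchanged
  event 2 (t=6: DEL x): y unchanged
  event 3 (t=14: SET x = 10): y unchanged
  event 4 (t=15: SET y = 25): y (absent) -> 25
  event 5 (t=20: DEC x by 3): y unchanged
  event 6 (t=23: INC x by 13): y unchanged
  event 7 (t=25: DEC y by 10): y 25 -> 15
  event 8 (t=28: INC y by 6): y 15 -> 21
  event 9 (t=34: SET x = 5): y unchanged
  event 10 (t=44: INC z by 10): y unchanged
Final: y = 21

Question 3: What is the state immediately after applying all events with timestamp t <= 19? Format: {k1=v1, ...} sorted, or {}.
Apply events with t <= 19 (4 events):
  after event 1 (t=2: SET z = 32): {z=32}
  after event 2 (t=6: DEL x): {z=32}
  after event 3 (t=14: SET x = 10): {x=10, z=32}
  after event 4 (t=15: SET y = 25): {x=10, y=25, z=32}

Answer: {x=10, y=25, z=32}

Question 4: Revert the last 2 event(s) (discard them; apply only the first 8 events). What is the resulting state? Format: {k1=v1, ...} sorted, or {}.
Keep first 8 events (discard last 2):
  after event 1 (t=2: SET z = 32): {z=32}
  after event 2 (t=6: DEL x): {z=32}
  after event 3 (t=14: SET x = 10): {x=10, z=32}
  after event 4 (t=15: SET y = 25): {x=10, y=25, z=32}
  after event 5 (t=20: DEC x by 3): {x=7, y=25, z=32}
  after event 6 (t=23: INC x by 13): {x=20, y=25, z=32}
  after event 7 (t=25: DEC y by 10): {x=20, y=15, z=32}
  after event 8 (t=28: INC y by 6): {x=20, y=21, z=32}

Answer: {x=20, y=21, z=32}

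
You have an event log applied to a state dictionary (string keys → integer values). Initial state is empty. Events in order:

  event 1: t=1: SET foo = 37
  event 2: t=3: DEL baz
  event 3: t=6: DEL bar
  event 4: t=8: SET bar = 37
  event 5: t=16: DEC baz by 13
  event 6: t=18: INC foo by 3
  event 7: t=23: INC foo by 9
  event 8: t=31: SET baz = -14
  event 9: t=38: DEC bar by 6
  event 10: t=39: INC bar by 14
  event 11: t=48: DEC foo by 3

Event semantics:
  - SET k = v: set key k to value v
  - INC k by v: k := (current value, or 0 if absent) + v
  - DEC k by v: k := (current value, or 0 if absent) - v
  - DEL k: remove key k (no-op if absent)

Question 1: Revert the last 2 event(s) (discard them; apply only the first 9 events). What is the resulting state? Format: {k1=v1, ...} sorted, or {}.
Keep first 9 events (discard last 2):
  after event 1 (t=1: SET foo = 37): {foo=37}
  after event 2 (t=3: DEL baz): {foo=37}
  after event 3 (t=6: DEL bar): {foo=37}
  after event 4 (t=8: SET bar = 37): {bar=37, foo=37}
  after event 5 (t=16: DEC baz by 13): {bar=37, baz=-13, foo=37}
  after event 6 (t=18: INC foo by 3): {bar=37, baz=-13, foo=40}
  after event 7 (t=23: INC foo by 9): {bar=37, baz=-13, foo=49}
  after event 8 (t=31: SET baz = -14): {bar=37, baz=-14, foo=49}
  after event 9 (t=38: DEC bar by 6): {bar=31, baz=-14, foo=49}

Answer: {bar=31, baz=-14, foo=49}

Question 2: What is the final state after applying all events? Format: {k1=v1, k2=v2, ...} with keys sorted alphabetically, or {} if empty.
Answer: {bar=45, baz=-14, foo=46}

Derivation:
  after event 1 (t=1: SET foo = 37): {foo=37}
  after event 2 (t=3: DEL baz): {foo=37}
  after event 3 (t=6: DEL bar): {foo=37}
  after event 4 (t=8: SET bar = 37): {bar=37, foo=37}
  after event 5 (t=16: DEC baz by 13): {bar=37, baz=-13, foo=37}
  after event 6 (t=18: INC foo by 3): {bar=37, baz=-13, foo=40}
  after event 7 (t=23: INC foo by 9): {bar=37, baz=-13, foo=49}
  after event 8 (t=31: SET baz = -14): {bar=37, baz=-14, foo=49}
  after event 9 (t=38: DEC bar by 6): {bar=31, baz=-14, foo=49}
  after event 10 (t=39: INC bar by 14): {bar=45, baz=-14, foo=49}
  after event 11 (t=48: DEC foo by 3): {bar=45, baz=-14, foo=46}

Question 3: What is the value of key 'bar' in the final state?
Answer: 45

Derivation:
Track key 'bar' through all 11 events:
  event 1 (t=1: SET foo = 37): bar unchanged
  event 2 (t=3: DEL baz): bar unchanged
  event 3 (t=6: DEL bar): bar (absent) -> (absent)
  event 4 (t=8: SET bar = 37): bar (absent) -> 37
  event 5 (t=16: DEC baz by 13): bar unchanged
  event 6 (t=18: INC foo by 3): bar unchanged
  event 7 (t=23: INC foo by 9): bar unchanged
  event 8 (t=31: SET baz = -14): bar unchanged
  event 9 (t=38: DEC bar by 6): bar 37 -> 31
  event 10 (t=39: INC bar by 14): bar 31 -> 45
  event 11 (t=48: DEC foo by 3): bar unchanged
Final: bar = 45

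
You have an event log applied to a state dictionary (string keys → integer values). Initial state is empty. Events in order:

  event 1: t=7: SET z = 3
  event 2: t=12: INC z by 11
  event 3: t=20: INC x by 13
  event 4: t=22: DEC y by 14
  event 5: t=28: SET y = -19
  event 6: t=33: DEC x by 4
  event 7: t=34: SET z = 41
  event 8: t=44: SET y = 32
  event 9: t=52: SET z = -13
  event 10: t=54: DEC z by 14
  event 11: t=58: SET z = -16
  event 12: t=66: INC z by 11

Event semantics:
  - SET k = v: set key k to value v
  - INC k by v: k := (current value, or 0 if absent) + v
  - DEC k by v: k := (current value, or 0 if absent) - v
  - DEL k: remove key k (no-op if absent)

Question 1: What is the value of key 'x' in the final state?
Answer: 9

Derivation:
Track key 'x' through all 12 events:
  event 1 (t=7: SET z = 3): x unchanged
  event 2 (t=12: INC z by 11): x unchanged
  event 3 (t=20: INC x by 13): x (absent) -> 13
  event 4 (t=22: DEC y by 14): x unchanged
  event 5 (t=28: SET y = -19): x unchanged
  event 6 (t=33: DEC x by 4): x 13 -> 9
  event 7 (t=34: SET z = 41): x unchanged
  event 8 (t=44: SET y = 32): x unchanged
  event 9 (t=52: SET z = -13): x unchanged
  event 10 (t=54: DEC z by 14): x unchanged
  event 11 (t=58: SET z = -16): x unchanged
  event 12 (t=66: INC z by 11): x unchanged
Final: x = 9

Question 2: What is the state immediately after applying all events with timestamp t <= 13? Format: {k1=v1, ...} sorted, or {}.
Apply events with t <= 13 (2 events):
  after event 1 (t=7: SET z = 3): {z=3}
  after event 2 (t=12: INC z by 11): {z=14}

Answer: {z=14}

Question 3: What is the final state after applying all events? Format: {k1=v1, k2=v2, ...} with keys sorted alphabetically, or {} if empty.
  after event 1 (t=7: SET z = 3): {z=3}
  after event 2 (t=12: INC z by 11): {z=14}
  after event 3 (t=20: INC x by 13): {x=13, z=14}
  after event 4 (t=22: DEC y by 14): {x=13, y=-14, z=14}
  after event 5 (t=28: SET y = -19): {x=13, y=-19, z=14}
  after event 6 (t=33: DEC x by 4): {x=9, y=-19, z=14}
  after event 7 (t=34: SET z = 41): {x=9, y=-19, z=41}
  after event 8 (t=44: SET y = 32): {x=9, y=32, z=41}
  after event 9 (t=52: SET z = -13): {x=9, y=32, z=-13}
  after event 10 (t=54: DEC z by 14): {x=9, y=32, z=-27}
  after event 11 (t=58: SET z = -16): {x=9, y=32, z=-16}
  after event 12 (t=66: INC z by 11): {x=9, y=32, z=-5}

Answer: {x=9, y=32, z=-5}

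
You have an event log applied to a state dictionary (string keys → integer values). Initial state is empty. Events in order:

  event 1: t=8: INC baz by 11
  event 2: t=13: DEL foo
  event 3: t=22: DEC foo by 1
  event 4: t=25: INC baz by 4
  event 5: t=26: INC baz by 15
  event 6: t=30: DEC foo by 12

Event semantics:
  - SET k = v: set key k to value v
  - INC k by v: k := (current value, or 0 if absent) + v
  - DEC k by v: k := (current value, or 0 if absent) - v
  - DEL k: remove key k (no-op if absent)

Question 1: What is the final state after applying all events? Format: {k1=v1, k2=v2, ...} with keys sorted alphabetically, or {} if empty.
Answer: {baz=30, foo=-13}

Derivation:
  after event 1 (t=8: INC baz by 11): {baz=11}
  after event 2 (t=13: DEL foo): {baz=11}
  after event 3 (t=22: DEC foo by 1): {baz=11, foo=-1}
  after event 4 (t=25: INC baz by 4): {baz=15, foo=-1}
  after event 5 (t=26: INC baz by 15): {baz=30, foo=-1}
  after event 6 (t=30: DEC foo by 12): {baz=30, foo=-13}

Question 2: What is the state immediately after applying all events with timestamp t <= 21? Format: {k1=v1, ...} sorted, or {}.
Apply events with t <= 21 (2 events):
  after event 1 (t=8: INC baz by 11): {baz=11}
  after event 2 (t=13: DEL foo): {baz=11}

Answer: {baz=11}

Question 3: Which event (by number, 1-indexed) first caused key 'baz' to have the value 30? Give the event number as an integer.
Answer: 5

Derivation:
Looking for first event where baz becomes 30:
  event 1: baz = 11
  event 2: baz = 11
  event 3: baz = 11
  event 4: baz = 15
  event 5: baz 15 -> 30  <-- first match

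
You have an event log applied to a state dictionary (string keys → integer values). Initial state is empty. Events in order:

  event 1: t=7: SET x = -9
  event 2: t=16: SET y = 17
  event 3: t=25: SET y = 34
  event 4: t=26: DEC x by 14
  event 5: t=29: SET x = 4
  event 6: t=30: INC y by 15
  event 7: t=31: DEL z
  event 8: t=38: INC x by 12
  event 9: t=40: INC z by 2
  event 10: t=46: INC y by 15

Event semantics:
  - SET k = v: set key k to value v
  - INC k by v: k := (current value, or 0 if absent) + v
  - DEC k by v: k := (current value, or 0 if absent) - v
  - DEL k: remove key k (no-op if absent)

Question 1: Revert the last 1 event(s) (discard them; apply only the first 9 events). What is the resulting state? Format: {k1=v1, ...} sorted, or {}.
Keep first 9 events (discard last 1):
  after event 1 (t=7: SET x = -9): {x=-9}
  after event 2 (t=16: SET y = 17): {x=-9, y=17}
  after event 3 (t=25: SET y = 34): {x=-9, y=34}
  after event 4 (t=26: DEC x by 14): {x=-23, y=34}
  after event 5 (t=29: SET x = 4): {x=4, y=34}
  after event 6 (t=30: INC y by 15): {x=4, y=49}
  after event 7 (t=31: DEL z): {x=4, y=49}
  after event 8 (t=38: INC x by 12): {x=16, y=49}
  after event 9 (t=40: INC z by 2): {x=16, y=49, z=2}

Answer: {x=16, y=49, z=2}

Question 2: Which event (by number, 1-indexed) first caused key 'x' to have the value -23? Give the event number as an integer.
Answer: 4

Derivation:
Looking for first event where x becomes -23:
  event 1: x = -9
  event 2: x = -9
  event 3: x = -9
  event 4: x -9 -> -23  <-- first match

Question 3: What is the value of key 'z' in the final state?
Answer: 2

Derivation:
Track key 'z' through all 10 events:
  event 1 (t=7: SET x = -9): z unchanged
  event 2 (t=16: SET y = 17): z unchanged
  event 3 (t=25: SET y = 34): z unchanged
  event 4 (t=26: DEC x by 14): z unchanged
  event 5 (t=29: SET x = 4): z unchanged
  event 6 (t=30: INC y by 15): z unchanged
  event 7 (t=31: DEL z): z (absent) -> (absent)
  event 8 (t=38: INC x by 12): z unchanged
  event 9 (t=40: INC z by 2): z (absent) -> 2
  event 10 (t=46: INC y by 15): z unchanged
Final: z = 2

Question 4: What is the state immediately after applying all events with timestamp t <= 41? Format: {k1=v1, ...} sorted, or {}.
Apply events with t <= 41 (9 events):
  after event 1 (t=7: SET x = -9): {x=-9}
  after event 2 (t=16: SET y = 17): {x=-9, y=17}
  after event 3 (t=25: SET y = 34): {x=-9, y=34}
  after event 4 (t=26: DEC x by 14): {x=-23, y=34}
  after event 5 (t=29: SET x = 4): {x=4, y=34}
  after event 6 (t=30: INC y by 15): {x=4, y=49}
  after event 7 (t=31: DEL z): {x=4, y=49}
  after event 8 (t=38: INC x by 12): {x=16, y=49}
  after event 9 (t=40: INC z by 2): {x=16, y=49, z=2}

Answer: {x=16, y=49, z=2}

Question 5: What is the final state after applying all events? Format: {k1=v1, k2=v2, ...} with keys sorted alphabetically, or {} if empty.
Answer: {x=16, y=64, z=2}

Derivation:
  after event 1 (t=7: SET x = -9): {x=-9}
  after event 2 (t=16: SET y = 17): {x=-9, y=17}
  after event 3 (t=25: SET y = 34): {x=-9, y=34}
  after event 4 (t=26: DEC x by 14): {x=-23, y=34}
  after event 5 (t=29: SET x = 4): {x=4, y=34}
  after event 6 (t=30: INC y by 15): {x=4, y=49}
  after event 7 (t=31: DEL z): {x=4, y=49}
  after event 8 (t=38: INC x by 12): {x=16, y=49}
  after event 9 (t=40: INC z by 2): {x=16, y=49, z=2}
  after event 10 (t=46: INC y by 15): {x=16, y=64, z=2}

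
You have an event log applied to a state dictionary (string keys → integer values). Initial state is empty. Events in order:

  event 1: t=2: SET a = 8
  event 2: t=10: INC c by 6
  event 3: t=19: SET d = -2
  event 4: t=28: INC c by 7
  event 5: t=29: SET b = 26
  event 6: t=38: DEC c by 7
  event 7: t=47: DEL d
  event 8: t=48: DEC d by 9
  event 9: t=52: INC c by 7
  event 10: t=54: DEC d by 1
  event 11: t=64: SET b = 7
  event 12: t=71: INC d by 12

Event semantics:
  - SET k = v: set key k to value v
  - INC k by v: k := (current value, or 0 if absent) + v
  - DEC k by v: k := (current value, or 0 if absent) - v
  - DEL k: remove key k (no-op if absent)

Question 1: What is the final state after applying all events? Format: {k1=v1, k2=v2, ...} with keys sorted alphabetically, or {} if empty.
Answer: {a=8, b=7, c=13, d=2}

Derivation:
  after event 1 (t=2: SET a = 8): {a=8}
  after event 2 (t=10: INC c by 6): {a=8, c=6}
  after event 3 (t=19: SET d = -2): {a=8, c=6, d=-2}
  after event 4 (t=28: INC c by 7): {a=8, c=13, d=-2}
  after event 5 (t=29: SET b = 26): {a=8, b=26, c=13, d=-2}
  after event 6 (t=38: DEC c by 7): {a=8, b=26, c=6, d=-2}
  after event 7 (t=47: DEL d): {a=8, b=26, c=6}
  after event 8 (t=48: DEC d by 9): {a=8, b=26, c=6, d=-9}
  after event 9 (t=52: INC c by 7): {a=8, b=26, c=13, d=-9}
  after event 10 (t=54: DEC d by 1): {a=8, b=26, c=13, d=-10}
  after event 11 (t=64: SET b = 7): {a=8, b=7, c=13, d=-10}
  after event 12 (t=71: INC d by 12): {a=8, b=7, c=13, d=2}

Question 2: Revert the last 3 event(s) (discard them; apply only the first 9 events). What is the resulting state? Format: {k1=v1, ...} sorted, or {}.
Answer: {a=8, b=26, c=13, d=-9}

Derivation:
Keep first 9 events (discard last 3):
  after event 1 (t=2: SET a = 8): {a=8}
  after event 2 (t=10: INC c by 6): {a=8, c=6}
  after event 3 (t=19: SET d = -2): {a=8, c=6, d=-2}
  after event 4 (t=28: INC c by 7): {a=8, c=13, d=-2}
  after event 5 (t=29: SET b = 26): {a=8, b=26, c=13, d=-2}
  after event 6 (t=38: DEC c by 7): {a=8, b=26, c=6, d=-2}
  after event 7 (t=47: DEL d): {a=8, b=26, c=6}
  after event 8 (t=48: DEC d by 9): {a=8, b=26, c=6, d=-9}
  after event 9 (t=52: INC c by 7): {a=8, b=26, c=13, d=-9}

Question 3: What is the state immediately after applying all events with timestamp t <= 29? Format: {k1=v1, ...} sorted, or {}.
Apply events with t <= 29 (5 events):
  after event 1 (t=2: SET a = 8): {a=8}
  after event 2 (t=10: INC c by 6): {a=8, c=6}
  after event 3 (t=19: SET d = -2): {a=8, c=6, d=-2}
  after event 4 (t=28: INC c by 7): {a=8, c=13, d=-2}
  after event 5 (t=29: SET b = 26): {a=8, b=26, c=13, d=-2}

Answer: {a=8, b=26, c=13, d=-2}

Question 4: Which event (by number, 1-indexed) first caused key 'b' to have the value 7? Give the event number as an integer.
Answer: 11

Derivation:
Looking for first event where b becomes 7:
  event 5: b = 26
  event 6: b = 26
  event 7: b = 26
  event 8: b = 26
  event 9: b = 26
  event 10: b = 26
  event 11: b 26 -> 7  <-- first match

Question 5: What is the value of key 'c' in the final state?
Answer: 13

Derivation:
Track key 'c' through all 12 events:
  event 1 (t=2: SET a = 8): c unchanged
  event 2 (t=10: INC c by 6): c (absent) -> 6
  event 3 (t=19: SET d = -2): c unchanged
  event 4 (t=28: INC c by 7): c 6 -> 13
  event 5 (t=29: SET b = 26): c unchanged
  event 6 (t=38: DEC c by 7): c 13 -> 6
  event 7 (t=47: DEL d): c unchanged
  event 8 (t=48: DEC d by 9): c unchanged
  event 9 (t=52: INC c by 7): c 6 -> 13
  event 10 (t=54: DEC d by 1): c unchanged
  event 11 (t=64: SET b = 7): c unchanged
  event 12 (t=71: INC d by 12): c unchanged
Final: c = 13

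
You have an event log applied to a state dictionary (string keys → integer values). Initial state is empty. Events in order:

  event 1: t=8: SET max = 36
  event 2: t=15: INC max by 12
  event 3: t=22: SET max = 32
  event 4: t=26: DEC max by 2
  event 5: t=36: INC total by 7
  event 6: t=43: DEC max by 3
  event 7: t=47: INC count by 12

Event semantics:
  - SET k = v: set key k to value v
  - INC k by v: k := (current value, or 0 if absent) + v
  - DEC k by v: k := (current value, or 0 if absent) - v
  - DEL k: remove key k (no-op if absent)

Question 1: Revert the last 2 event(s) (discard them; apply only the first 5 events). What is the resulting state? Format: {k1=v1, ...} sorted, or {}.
Answer: {max=30, total=7}

Derivation:
Keep first 5 events (discard last 2):
  after event 1 (t=8: SET max = 36): {max=36}
  after event 2 (t=15: INC max by 12): {max=48}
  after event 3 (t=22: SET max = 32): {max=32}
  after event 4 (t=26: DEC max by 2): {max=30}
  after event 5 (t=36: INC total by 7): {max=30, total=7}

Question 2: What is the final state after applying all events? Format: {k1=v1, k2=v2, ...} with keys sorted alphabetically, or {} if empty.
  after event 1 (t=8: SET max = 36): {max=36}
  after event 2 (t=15: INC max by 12): {max=48}
  after event 3 (t=22: SET max = 32): {max=32}
  after event 4 (t=26: DEC max by 2): {max=30}
  after event 5 (t=36: INC total by 7): {max=30, total=7}
  after event 6 (t=43: DEC max by 3): {max=27, total=7}
  after event 7 (t=47: INC count by 12): {count=12, max=27, total=7}

Answer: {count=12, max=27, total=7}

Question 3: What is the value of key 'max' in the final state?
Track key 'max' through all 7 events:
  event 1 (t=8: SET max = 36): max (absent) -> 36
  event 2 (t=15: INC max by 12): max 36 -> 48
  event 3 (t=22: SET max = 32): max 48 -> 32
  event 4 (t=26: DEC max by 2): max 32 -> 30
  event 5 (t=36: INC total by 7): max unchanged
  event 6 (t=43: DEC max by 3): max 30 -> 27
  event 7 (t=47: INC count by 12): max unchanged
Final: max = 27

Answer: 27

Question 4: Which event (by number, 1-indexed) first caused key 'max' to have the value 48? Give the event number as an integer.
Looking for first event where max becomes 48:
  event 1: max = 36
  event 2: max 36 -> 48  <-- first match

Answer: 2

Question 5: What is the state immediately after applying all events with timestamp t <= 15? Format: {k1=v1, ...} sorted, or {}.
Apply events with t <= 15 (2 events):
  after event 1 (t=8: SET max = 36): {max=36}
  after event 2 (t=15: INC max by 12): {max=48}

Answer: {max=48}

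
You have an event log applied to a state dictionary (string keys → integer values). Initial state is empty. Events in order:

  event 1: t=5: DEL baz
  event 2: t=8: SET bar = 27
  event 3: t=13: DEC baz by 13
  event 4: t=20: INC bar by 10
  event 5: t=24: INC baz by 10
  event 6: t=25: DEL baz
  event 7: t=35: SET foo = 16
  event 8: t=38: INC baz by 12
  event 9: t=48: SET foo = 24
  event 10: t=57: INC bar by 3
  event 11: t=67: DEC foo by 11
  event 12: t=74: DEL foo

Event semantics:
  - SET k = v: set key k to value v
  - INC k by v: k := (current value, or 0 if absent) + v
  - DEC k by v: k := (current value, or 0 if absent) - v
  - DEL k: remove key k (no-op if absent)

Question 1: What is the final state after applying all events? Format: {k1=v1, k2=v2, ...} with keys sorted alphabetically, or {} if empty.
  after event 1 (t=5: DEL baz): {}
  after event 2 (t=8: SET bar = 27): {bar=27}
  after event 3 (t=13: DEC baz by 13): {bar=27, baz=-13}
  after event 4 (t=20: INC bar by 10): {bar=37, baz=-13}
  after event 5 (t=24: INC baz by 10): {bar=37, baz=-3}
  after event 6 (t=25: DEL baz): {bar=37}
  after event 7 (t=35: SET foo = 16): {bar=37, foo=16}
  after event 8 (t=38: INC baz by 12): {bar=37, baz=12, foo=16}
  after event 9 (t=48: SET foo = 24): {bar=37, baz=12, foo=24}
  after event 10 (t=57: INC bar by 3): {bar=40, baz=12, foo=24}
  after event 11 (t=67: DEC foo by 11): {bar=40, baz=12, foo=13}
  after event 12 (t=74: DEL foo): {bar=40, baz=12}

Answer: {bar=40, baz=12}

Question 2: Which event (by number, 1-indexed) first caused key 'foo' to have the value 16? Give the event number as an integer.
Answer: 7

Derivation:
Looking for first event where foo becomes 16:
  event 7: foo (absent) -> 16  <-- first match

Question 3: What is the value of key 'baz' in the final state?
Track key 'baz' through all 12 events:
  event 1 (t=5: DEL baz): baz (absent) -> (absent)
  event 2 (t=8: SET bar = 27): baz unchanged
  event 3 (t=13: DEC baz by 13): baz (absent) -> -13
  event 4 (t=20: INC bar by 10): baz unchanged
  event 5 (t=24: INC baz by 10): baz -13 -> -3
  event 6 (t=25: DEL baz): baz -3 -> (absent)
  event 7 (t=35: SET foo = 16): baz unchanged
  event 8 (t=38: INC baz by 12): baz (absent) -> 12
  event 9 (t=48: SET foo = 24): baz unchanged
  event 10 (t=57: INC bar by 3): baz unchanged
  event 11 (t=67: DEC foo by 11): baz unchanged
  event 12 (t=74: DEL foo): baz unchanged
Final: baz = 12

Answer: 12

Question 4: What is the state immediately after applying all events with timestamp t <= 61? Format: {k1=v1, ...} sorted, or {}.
Answer: {bar=40, baz=12, foo=24}

Derivation:
Apply events with t <= 61 (10 events):
  after event 1 (t=5: DEL baz): {}
  after event 2 (t=8: SET bar = 27): {bar=27}
  after event 3 (t=13: DEC baz by 13): {bar=27, baz=-13}
  after event 4 (t=20: INC bar by 10): {bar=37, baz=-13}
  after event 5 (t=24: INC baz by 10): {bar=37, baz=-3}
  after event 6 (t=25: DEL baz): {bar=37}
  after event 7 (t=35: SET foo = 16): {bar=37, foo=16}
  after event 8 (t=38: INC baz by 12): {bar=37, baz=12, foo=16}
  after event 9 (t=48: SET foo = 24): {bar=37, baz=12, foo=24}
  after event 10 (t=57: INC bar by 3): {bar=40, baz=12, foo=24}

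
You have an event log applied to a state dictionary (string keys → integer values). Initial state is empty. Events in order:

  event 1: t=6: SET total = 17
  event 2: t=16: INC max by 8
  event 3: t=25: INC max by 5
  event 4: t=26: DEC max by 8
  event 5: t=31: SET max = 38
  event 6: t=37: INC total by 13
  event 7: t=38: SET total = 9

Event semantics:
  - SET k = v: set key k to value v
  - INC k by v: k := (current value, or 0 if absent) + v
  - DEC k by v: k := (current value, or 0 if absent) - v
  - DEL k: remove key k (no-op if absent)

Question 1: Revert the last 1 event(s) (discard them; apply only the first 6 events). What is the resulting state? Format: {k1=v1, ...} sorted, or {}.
Answer: {max=38, total=30}

Derivation:
Keep first 6 events (discard last 1):
  after event 1 (t=6: SET total = 17): {total=17}
  after event 2 (t=16: INC max by 8): {max=8, total=17}
  after event 3 (t=25: INC max by 5): {max=13, total=17}
  after event 4 (t=26: DEC max by 8): {max=5, total=17}
  after event 5 (t=31: SET max = 38): {max=38, total=17}
  after event 6 (t=37: INC total by 13): {max=38, total=30}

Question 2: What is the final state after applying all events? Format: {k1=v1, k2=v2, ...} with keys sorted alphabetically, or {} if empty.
  after event 1 (t=6: SET total = 17): {total=17}
  after event 2 (t=16: INC max by 8): {max=8, total=17}
  after event 3 (t=25: INC max by 5): {max=13, total=17}
  after event 4 (t=26: DEC max by 8): {max=5, total=17}
  after event 5 (t=31: SET max = 38): {max=38, total=17}
  after event 6 (t=37: INC total by 13): {max=38, total=30}
  after event 7 (t=38: SET total = 9): {max=38, total=9}

Answer: {max=38, total=9}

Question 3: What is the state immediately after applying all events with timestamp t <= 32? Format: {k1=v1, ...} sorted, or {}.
Apply events with t <= 32 (5 events):
  after event 1 (t=6: SET total = 17): {total=17}
  after event 2 (t=16: INC max by 8): {max=8, total=17}
  after event 3 (t=25: INC max by 5): {max=13, total=17}
  after event 4 (t=26: DEC max by 8): {max=5, total=17}
  after event 5 (t=31: SET max = 38): {max=38, total=17}

Answer: {max=38, total=17}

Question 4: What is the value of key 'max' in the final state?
Track key 'max' through all 7 events:
  event 1 (t=6: SET total = 17): max unchanged
  event 2 (t=16: INC max by 8): max (absent) -> 8
  event 3 (t=25: INC max by 5): max 8 -> 13
  event 4 (t=26: DEC max by 8): max 13 -> 5
  event 5 (t=31: SET max = 38): max 5 -> 38
  event 6 (t=37: INC total by 13): max unchanged
  event 7 (t=38: SET total = 9): max unchanged
Final: max = 38

Answer: 38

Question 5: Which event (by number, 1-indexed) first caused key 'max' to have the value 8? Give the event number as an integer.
Answer: 2

Derivation:
Looking for first event where max becomes 8:
  event 2: max (absent) -> 8  <-- first match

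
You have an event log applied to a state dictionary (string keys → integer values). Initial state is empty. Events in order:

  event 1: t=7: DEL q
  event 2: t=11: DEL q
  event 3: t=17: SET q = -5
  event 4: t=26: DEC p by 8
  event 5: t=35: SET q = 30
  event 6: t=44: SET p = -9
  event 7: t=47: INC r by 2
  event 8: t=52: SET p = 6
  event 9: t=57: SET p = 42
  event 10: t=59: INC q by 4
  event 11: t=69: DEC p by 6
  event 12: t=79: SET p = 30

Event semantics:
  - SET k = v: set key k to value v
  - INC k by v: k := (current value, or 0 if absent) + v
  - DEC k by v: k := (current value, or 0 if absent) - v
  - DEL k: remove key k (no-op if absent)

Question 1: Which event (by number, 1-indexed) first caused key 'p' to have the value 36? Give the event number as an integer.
Answer: 11

Derivation:
Looking for first event where p becomes 36:
  event 4: p = -8
  event 5: p = -8
  event 6: p = -9
  event 7: p = -9
  event 8: p = 6
  event 9: p = 42
  event 10: p = 42
  event 11: p 42 -> 36  <-- first match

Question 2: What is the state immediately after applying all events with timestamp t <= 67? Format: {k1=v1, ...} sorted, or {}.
Answer: {p=42, q=34, r=2}

Derivation:
Apply events with t <= 67 (10 events):
  after event 1 (t=7: DEL q): {}
  after event 2 (t=11: DEL q): {}
  after event 3 (t=17: SET q = -5): {q=-5}
  after event 4 (t=26: DEC p by 8): {p=-8, q=-5}
  after event 5 (t=35: SET q = 30): {p=-8, q=30}
  after event 6 (t=44: SET p = -9): {p=-9, q=30}
  after event 7 (t=47: INC r by 2): {p=-9, q=30, r=2}
  after event 8 (t=52: SET p = 6): {p=6, q=30, r=2}
  after event 9 (t=57: SET p = 42): {p=42, q=30, r=2}
  after event 10 (t=59: INC q by 4): {p=42, q=34, r=2}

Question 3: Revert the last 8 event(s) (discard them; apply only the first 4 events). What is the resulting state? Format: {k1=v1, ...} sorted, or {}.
Answer: {p=-8, q=-5}

Derivation:
Keep first 4 events (discard last 8):
  after event 1 (t=7: DEL q): {}
  after event 2 (t=11: DEL q): {}
  after event 3 (t=17: SET q = -5): {q=-5}
  after event 4 (t=26: DEC p by 8): {p=-8, q=-5}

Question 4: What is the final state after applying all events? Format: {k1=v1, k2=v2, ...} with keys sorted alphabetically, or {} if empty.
Answer: {p=30, q=34, r=2}

Derivation:
  after event 1 (t=7: DEL q): {}
  after event 2 (t=11: DEL q): {}
  after event 3 (t=17: SET q = -5): {q=-5}
  after event 4 (t=26: DEC p by 8): {p=-8, q=-5}
  after event 5 (t=35: SET q = 30): {p=-8, q=30}
  after event 6 (t=44: SET p = -9): {p=-9, q=30}
  after event 7 (t=47: INC r by 2): {p=-9, q=30, r=2}
  after event 8 (t=52: SET p = 6): {p=6, q=30, r=2}
  after event 9 (t=57: SET p = 42): {p=42, q=30, r=2}
  after event 10 (t=59: INC q by 4): {p=42, q=34, r=2}
  after event 11 (t=69: DEC p by 6): {p=36, q=34, r=2}
  after event 12 (t=79: SET p = 30): {p=30, q=34, r=2}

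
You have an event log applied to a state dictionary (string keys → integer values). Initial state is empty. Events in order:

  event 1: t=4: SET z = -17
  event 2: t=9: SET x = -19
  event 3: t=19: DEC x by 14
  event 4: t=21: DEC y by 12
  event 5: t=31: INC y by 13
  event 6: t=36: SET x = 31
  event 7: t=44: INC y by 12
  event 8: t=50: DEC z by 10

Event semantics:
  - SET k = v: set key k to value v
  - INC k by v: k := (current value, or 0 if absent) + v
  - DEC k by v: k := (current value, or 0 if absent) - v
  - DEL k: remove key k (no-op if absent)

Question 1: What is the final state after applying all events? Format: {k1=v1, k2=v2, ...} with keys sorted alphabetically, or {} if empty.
  after event 1 (t=4: SET z = -17): {z=-17}
  after event 2 (t=9: SET x = -19): {x=-19, z=-17}
  after event 3 (t=19: DEC x by 14): {x=-33, z=-17}
  after event 4 (t=21: DEC y by 12): {x=-33, y=-12, z=-17}
  after event 5 (t=31: INC y by 13): {x=-33, y=1, z=-17}
  after event 6 (t=36: SET x = 31): {x=31, y=1, z=-17}
  after event 7 (t=44: INC y by 12): {x=31, y=13, z=-17}
  after event 8 (t=50: DEC z by 10): {x=31, y=13, z=-27}

Answer: {x=31, y=13, z=-27}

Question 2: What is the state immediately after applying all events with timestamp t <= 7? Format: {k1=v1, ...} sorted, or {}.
Answer: {z=-17}

Derivation:
Apply events with t <= 7 (1 events):
  after event 1 (t=4: SET z = -17): {z=-17}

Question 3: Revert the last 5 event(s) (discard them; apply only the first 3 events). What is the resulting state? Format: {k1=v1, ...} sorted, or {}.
Answer: {x=-33, z=-17}

Derivation:
Keep first 3 events (discard last 5):
  after event 1 (t=4: SET z = -17): {z=-17}
  after event 2 (t=9: SET x = -19): {x=-19, z=-17}
  after event 3 (t=19: DEC x by 14): {x=-33, z=-17}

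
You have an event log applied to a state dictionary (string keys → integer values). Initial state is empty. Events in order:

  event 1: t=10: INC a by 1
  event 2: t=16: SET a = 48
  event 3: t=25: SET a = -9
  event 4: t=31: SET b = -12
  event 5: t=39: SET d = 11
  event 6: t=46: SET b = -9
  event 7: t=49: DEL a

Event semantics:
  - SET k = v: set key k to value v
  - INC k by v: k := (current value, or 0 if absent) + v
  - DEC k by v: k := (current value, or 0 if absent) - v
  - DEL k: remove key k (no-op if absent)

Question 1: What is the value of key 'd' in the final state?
Track key 'd' through all 7 events:
  event 1 (t=10: INC a by 1): d unchanged
  event 2 (t=16: SET a = 48): d unchanged
  event 3 (t=25: SET a = -9): d unchanged
  event 4 (t=31: SET b = -12): d unchanged
  event 5 (t=39: SET d = 11): d (absent) -> 11
  event 6 (t=46: SET b = -9): d unchanged
  event 7 (t=49: DEL a): d unchanged
Final: d = 11

Answer: 11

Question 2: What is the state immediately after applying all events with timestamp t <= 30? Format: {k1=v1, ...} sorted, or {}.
Apply events with t <= 30 (3 events):
  after event 1 (t=10: INC a by 1): {a=1}
  after event 2 (t=16: SET a = 48): {a=48}
  after event 3 (t=25: SET a = -9): {a=-9}

Answer: {a=-9}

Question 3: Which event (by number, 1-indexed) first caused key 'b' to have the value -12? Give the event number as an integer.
Answer: 4

Derivation:
Looking for first event where b becomes -12:
  event 4: b (absent) -> -12  <-- first match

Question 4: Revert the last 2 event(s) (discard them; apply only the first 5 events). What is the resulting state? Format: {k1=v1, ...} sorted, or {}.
Answer: {a=-9, b=-12, d=11}

Derivation:
Keep first 5 events (discard last 2):
  after event 1 (t=10: INC a by 1): {a=1}
  after event 2 (t=16: SET a = 48): {a=48}
  after event 3 (t=25: SET a = -9): {a=-9}
  after event 4 (t=31: SET b = -12): {a=-9, b=-12}
  after event 5 (t=39: SET d = 11): {a=-9, b=-12, d=11}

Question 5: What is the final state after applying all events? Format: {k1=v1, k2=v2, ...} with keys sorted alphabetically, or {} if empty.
Answer: {b=-9, d=11}

Derivation:
  after event 1 (t=10: INC a by 1): {a=1}
  after event 2 (t=16: SET a = 48): {a=48}
  after event 3 (t=25: SET a = -9): {a=-9}
  after event 4 (t=31: SET b = -12): {a=-9, b=-12}
  after event 5 (t=39: SET d = 11): {a=-9, b=-12, d=11}
  after event 6 (t=46: SET b = -9): {a=-9, b=-9, d=11}
  after event 7 (t=49: DEL a): {b=-9, d=11}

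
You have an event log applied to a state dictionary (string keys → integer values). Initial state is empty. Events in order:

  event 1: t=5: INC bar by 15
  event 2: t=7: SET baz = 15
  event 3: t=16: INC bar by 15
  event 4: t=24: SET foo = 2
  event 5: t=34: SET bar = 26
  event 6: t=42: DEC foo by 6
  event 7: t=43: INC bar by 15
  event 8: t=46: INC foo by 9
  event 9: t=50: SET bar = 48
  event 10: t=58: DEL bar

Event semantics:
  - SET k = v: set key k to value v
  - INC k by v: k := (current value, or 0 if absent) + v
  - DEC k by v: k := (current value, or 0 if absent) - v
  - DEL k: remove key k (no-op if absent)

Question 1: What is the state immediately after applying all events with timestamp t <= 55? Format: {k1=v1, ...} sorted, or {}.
Apply events with t <= 55 (9 events):
  after event 1 (t=5: INC bar by 15): {bar=15}
  after event 2 (t=7: SET baz = 15): {bar=15, baz=15}
  after event 3 (t=16: INC bar by 15): {bar=30, baz=15}
  after event 4 (t=24: SET foo = 2): {bar=30, baz=15, foo=2}
  after event 5 (t=34: SET bar = 26): {bar=26, baz=15, foo=2}
  after event 6 (t=42: DEC foo by 6): {bar=26, baz=15, foo=-4}
  after event 7 (t=43: INC bar by 15): {bar=41, baz=15, foo=-4}
  after event 8 (t=46: INC foo by 9): {bar=41, baz=15, foo=5}
  after event 9 (t=50: SET bar = 48): {bar=48, baz=15, foo=5}

Answer: {bar=48, baz=15, foo=5}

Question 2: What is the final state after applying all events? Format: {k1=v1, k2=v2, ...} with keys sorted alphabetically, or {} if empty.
Answer: {baz=15, foo=5}

Derivation:
  after event 1 (t=5: INC bar by 15): {bar=15}
  after event 2 (t=7: SET baz = 15): {bar=15, baz=15}
  after event 3 (t=16: INC bar by 15): {bar=30, baz=15}
  after event 4 (t=24: SET foo = 2): {bar=30, baz=15, foo=2}
  after event 5 (t=34: SET bar = 26): {bar=26, baz=15, foo=2}
  after event 6 (t=42: DEC foo by 6): {bar=26, baz=15, foo=-4}
  after event 7 (t=43: INC bar by 15): {bar=41, baz=15, foo=-4}
  after event 8 (t=46: INC foo by 9): {bar=41, baz=15, foo=5}
  after event 9 (t=50: SET bar = 48): {bar=48, baz=15, foo=5}
  after event 10 (t=58: DEL bar): {baz=15, foo=5}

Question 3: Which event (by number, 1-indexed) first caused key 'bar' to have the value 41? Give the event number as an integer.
Answer: 7

Derivation:
Looking for first event where bar becomes 41:
  event 1: bar = 15
  event 2: bar = 15
  event 3: bar = 30
  event 4: bar = 30
  event 5: bar = 26
  event 6: bar = 26
  event 7: bar 26 -> 41  <-- first match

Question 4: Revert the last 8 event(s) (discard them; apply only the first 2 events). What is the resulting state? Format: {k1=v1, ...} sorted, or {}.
Answer: {bar=15, baz=15}

Derivation:
Keep first 2 events (discard last 8):
  after event 1 (t=5: INC bar by 15): {bar=15}
  after event 2 (t=7: SET baz = 15): {bar=15, baz=15}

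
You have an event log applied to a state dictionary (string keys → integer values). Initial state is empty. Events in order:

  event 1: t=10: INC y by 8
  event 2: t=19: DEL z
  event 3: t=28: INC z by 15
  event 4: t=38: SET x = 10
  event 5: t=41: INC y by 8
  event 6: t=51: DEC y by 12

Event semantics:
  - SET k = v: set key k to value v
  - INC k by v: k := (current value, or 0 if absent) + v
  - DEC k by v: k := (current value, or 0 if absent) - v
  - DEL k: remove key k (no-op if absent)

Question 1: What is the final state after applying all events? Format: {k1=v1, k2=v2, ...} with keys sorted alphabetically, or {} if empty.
Answer: {x=10, y=4, z=15}

Derivation:
  after event 1 (t=10: INC y by 8): {y=8}
  after event 2 (t=19: DEL z): {y=8}
  after event 3 (t=28: INC z by 15): {y=8, z=15}
  after event 4 (t=38: SET x = 10): {x=10, y=8, z=15}
  after event 5 (t=41: INC y by 8): {x=10, y=16, z=15}
  after event 6 (t=51: DEC y by 12): {x=10, y=4, z=15}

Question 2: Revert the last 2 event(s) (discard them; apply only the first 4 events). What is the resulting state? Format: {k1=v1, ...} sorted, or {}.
Answer: {x=10, y=8, z=15}

Derivation:
Keep first 4 events (discard last 2):
  after event 1 (t=10: INC y by 8): {y=8}
  after event 2 (t=19: DEL z): {y=8}
  after event 3 (t=28: INC z by 15): {y=8, z=15}
  after event 4 (t=38: SET x = 10): {x=10, y=8, z=15}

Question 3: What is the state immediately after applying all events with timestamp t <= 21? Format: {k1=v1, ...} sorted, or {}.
Apply events with t <= 21 (2 events):
  after event 1 (t=10: INC y by 8): {y=8}
  after event 2 (t=19: DEL z): {y=8}

Answer: {y=8}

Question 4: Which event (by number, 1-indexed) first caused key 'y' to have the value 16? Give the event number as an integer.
Looking for first event where y becomes 16:
  event 1: y = 8
  event 2: y = 8
  event 3: y = 8
  event 4: y = 8
  event 5: y 8 -> 16  <-- first match

Answer: 5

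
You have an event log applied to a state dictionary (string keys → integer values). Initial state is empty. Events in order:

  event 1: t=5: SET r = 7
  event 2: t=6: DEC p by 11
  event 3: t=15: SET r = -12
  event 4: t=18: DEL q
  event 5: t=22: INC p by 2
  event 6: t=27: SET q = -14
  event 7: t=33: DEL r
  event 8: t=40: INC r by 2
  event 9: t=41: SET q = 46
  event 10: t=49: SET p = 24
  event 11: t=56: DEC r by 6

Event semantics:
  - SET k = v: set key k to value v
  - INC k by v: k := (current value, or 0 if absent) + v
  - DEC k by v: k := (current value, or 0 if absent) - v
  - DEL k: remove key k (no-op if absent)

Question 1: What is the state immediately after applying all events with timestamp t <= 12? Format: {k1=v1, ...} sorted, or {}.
Apply events with t <= 12 (2 events):
  after event 1 (t=5: SET r = 7): {r=7}
  after event 2 (t=6: DEC p by 11): {p=-11, r=7}

Answer: {p=-11, r=7}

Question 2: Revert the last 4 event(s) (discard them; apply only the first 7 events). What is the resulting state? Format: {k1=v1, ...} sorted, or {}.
Keep first 7 events (discard last 4):
  after event 1 (t=5: SET r = 7): {r=7}
  after event 2 (t=6: DEC p by 11): {p=-11, r=7}
  after event 3 (t=15: SET r = -12): {p=-11, r=-12}
  after event 4 (t=18: DEL q): {p=-11, r=-12}
  after event 5 (t=22: INC p by 2): {p=-9, r=-12}
  after event 6 (t=27: SET q = -14): {p=-9, q=-14, r=-12}
  after event 7 (t=33: DEL r): {p=-9, q=-14}

Answer: {p=-9, q=-14}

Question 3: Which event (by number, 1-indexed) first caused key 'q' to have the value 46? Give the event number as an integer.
Looking for first event where q becomes 46:
  event 6: q = -14
  event 7: q = -14
  event 8: q = -14
  event 9: q -14 -> 46  <-- first match

Answer: 9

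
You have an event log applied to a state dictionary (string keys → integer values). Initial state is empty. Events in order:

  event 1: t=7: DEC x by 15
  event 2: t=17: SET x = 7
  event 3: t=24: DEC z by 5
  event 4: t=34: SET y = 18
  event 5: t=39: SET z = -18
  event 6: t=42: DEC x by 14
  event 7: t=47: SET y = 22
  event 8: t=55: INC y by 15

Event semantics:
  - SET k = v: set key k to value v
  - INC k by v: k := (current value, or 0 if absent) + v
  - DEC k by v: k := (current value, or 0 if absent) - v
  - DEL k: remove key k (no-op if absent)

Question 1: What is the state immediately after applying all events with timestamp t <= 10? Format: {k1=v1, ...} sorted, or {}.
Apply events with t <= 10 (1 events):
  after event 1 (t=7: DEC x by 15): {x=-15}

Answer: {x=-15}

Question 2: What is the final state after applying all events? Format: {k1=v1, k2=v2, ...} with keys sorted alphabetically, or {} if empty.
Answer: {x=-7, y=37, z=-18}

Derivation:
  after event 1 (t=7: DEC x by 15): {x=-15}
  after event 2 (t=17: SET x = 7): {x=7}
  after event 3 (t=24: DEC z by 5): {x=7, z=-5}
  after event 4 (t=34: SET y = 18): {x=7, y=18, z=-5}
  after event 5 (t=39: SET z = -18): {x=7, y=18, z=-18}
  after event 6 (t=42: DEC x by 14): {x=-7, y=18, z=-18}
  after event 7 (t=47: SET y = 22): {x=-7, y=22, z=-18}
  after event 8 (t=55: INC y by 15): {x=-7, y=37, z=-18}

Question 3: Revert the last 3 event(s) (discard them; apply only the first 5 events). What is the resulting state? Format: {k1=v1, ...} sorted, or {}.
Answer: {x=7, y=18, z=-18}

Derivation:
Keep first 5 events (discard last 3):
  after event 1 (t=7: DEC x by 15): {x=-15}
  after event 2 (t=17: SET x = 7): {x=7}
  after event 3 (t=24: DEC z by 5): {x=7, z=-5}
  after event 4 (t=34: SET y = 18): {x=7, y=18, z=-5}
  after event 5 (t=39: SET z = -18): {x=7, y=18, z=-18}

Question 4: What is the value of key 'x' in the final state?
Track key 'x' through all 8 events:
  event 1 (t=7: DEC x by 15): x (absent) -> -15
  event 2 (t=17: SET x = 7): x -15 -> 7
  event 3 (t=24: DEC z by 5): x unchanged
  event 4 (t=34: SET y = 18): x unchanged
  event 5 (t=39: SET z = -18): x unchanged
  event 6 (t=42: DEC x by 14): x 7 -> -7
  event 7 (t=47: SET y = 22): x unchanged
  event 8 (t=55: INC y by 15): x unchanged
Final: x = -7

Answer: -7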